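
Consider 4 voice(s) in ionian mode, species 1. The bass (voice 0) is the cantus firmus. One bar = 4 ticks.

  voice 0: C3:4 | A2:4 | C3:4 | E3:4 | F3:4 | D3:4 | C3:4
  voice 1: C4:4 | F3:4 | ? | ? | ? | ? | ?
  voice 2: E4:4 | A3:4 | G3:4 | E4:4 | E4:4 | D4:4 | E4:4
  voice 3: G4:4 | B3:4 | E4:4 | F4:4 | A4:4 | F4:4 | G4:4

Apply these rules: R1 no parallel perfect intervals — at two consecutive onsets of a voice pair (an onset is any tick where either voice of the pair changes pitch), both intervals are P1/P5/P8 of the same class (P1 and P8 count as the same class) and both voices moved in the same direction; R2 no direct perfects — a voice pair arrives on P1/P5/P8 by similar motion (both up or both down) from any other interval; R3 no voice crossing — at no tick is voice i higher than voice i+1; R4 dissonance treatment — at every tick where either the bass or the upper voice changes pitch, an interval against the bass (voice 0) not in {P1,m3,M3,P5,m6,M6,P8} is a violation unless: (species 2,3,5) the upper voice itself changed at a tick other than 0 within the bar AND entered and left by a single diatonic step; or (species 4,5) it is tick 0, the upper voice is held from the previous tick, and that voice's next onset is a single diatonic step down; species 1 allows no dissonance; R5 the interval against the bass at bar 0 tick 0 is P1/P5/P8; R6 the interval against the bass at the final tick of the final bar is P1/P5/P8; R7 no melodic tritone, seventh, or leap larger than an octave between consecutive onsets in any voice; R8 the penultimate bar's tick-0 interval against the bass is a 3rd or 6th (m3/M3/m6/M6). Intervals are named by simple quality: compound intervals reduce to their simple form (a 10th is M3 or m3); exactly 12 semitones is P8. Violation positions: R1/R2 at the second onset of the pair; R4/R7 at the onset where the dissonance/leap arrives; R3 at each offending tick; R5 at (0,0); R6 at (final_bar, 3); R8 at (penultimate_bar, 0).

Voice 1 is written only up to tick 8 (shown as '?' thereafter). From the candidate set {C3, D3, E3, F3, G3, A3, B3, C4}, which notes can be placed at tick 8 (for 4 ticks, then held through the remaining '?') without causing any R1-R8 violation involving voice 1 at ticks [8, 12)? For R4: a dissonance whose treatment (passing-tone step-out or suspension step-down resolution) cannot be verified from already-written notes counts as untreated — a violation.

{E3}

C3: violates R2
D3: violates R4
E3: legal
F3: violates R4
G3: violates R2
A3: violates R2,R3
B3: violates R3,R4,R7
C4: violates R2,R3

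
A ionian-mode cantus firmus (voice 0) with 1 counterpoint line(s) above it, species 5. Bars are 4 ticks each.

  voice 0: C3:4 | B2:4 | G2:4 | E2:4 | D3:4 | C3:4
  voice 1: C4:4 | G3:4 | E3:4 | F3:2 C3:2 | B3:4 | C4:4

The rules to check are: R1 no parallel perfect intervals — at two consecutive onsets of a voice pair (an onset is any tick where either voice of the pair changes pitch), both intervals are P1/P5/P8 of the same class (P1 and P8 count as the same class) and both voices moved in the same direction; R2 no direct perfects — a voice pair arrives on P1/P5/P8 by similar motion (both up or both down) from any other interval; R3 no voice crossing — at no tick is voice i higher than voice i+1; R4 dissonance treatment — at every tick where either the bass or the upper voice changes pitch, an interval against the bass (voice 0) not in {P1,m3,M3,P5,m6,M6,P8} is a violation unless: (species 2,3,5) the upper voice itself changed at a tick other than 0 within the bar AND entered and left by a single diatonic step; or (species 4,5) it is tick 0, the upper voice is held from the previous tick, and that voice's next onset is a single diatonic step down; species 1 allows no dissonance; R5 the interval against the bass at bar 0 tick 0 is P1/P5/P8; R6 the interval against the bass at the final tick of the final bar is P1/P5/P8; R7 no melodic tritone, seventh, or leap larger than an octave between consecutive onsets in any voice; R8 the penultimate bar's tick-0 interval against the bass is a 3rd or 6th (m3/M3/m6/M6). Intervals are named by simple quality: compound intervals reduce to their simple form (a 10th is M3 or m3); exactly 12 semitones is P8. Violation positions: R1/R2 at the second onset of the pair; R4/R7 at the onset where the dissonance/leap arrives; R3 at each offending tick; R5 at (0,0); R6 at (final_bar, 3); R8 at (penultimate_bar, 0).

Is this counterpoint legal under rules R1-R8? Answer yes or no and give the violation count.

bar 0: v0=C3 v1=C4 (P8)
bar 1: v0=B2 v1=G3 (m6)
bar 2: v0=G2 v1=E3 (M6)
bar 3: v0=E2 v1=F3 (m2)
bar 4: v0=D3 v1=B3 (M6)
bar 5: v0=C3 v1=C4 (P8)
  R4 @ bar3.0: E2/F3 m2 untreated
  R7 @ bar4.0: E2->D3 leap 10st
  R7 @ bar4.0: C3->B3 leap 11st

No (3 violations)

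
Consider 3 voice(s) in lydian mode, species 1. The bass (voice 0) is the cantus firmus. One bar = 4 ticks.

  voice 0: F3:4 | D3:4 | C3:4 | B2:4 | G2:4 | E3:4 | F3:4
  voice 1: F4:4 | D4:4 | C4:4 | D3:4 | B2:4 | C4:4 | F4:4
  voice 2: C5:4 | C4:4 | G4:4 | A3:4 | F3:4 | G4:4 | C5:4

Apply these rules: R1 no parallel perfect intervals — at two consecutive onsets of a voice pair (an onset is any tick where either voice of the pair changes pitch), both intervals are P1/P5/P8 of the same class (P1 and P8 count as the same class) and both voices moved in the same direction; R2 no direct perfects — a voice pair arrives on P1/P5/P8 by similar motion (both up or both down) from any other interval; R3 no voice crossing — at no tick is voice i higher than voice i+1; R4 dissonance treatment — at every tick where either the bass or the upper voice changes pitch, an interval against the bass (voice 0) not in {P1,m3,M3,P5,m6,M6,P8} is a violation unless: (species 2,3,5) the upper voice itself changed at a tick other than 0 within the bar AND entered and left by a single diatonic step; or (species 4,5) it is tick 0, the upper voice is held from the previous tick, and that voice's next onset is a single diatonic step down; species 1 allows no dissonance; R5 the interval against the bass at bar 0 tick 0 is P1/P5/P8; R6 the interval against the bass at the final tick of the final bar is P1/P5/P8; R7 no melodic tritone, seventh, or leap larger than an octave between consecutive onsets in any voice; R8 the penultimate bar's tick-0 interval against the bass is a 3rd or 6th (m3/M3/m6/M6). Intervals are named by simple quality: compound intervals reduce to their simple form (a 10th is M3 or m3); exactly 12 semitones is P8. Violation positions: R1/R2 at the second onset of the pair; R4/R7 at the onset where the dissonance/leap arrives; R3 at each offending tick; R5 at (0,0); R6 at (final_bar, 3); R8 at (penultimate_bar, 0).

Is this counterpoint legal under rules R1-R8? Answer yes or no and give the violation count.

bar 0: v0=F3 v1=F4 v2=C5 (P5)
bar 1: v0=D3 v1=D4 v2=C4 (m7)
bar 2: v0=C3 v1=C4 v2=G4 (P5)
bar 3: v0=B2 v1=D3 v2=A3 (m7)
bar 4: v0=G2 v1=B2 v2=F3 (m7)
bar 5: v0=E3 v1=C4 v2=G4 (m3)
bar 6: v0=F3 v1=F4 v2=C5 (P5)
  R1 @ bar1.0: F3/F4 P8 -> D3/D4 P8 similar
  R3 @ bar1.0: D4 above C4
  R4 @ bar1.0: D3/C4 m7 untreated
  R3 @ bar1.1: D4 above C4
  R3 @ bar1.2: D4 above C4
  R3 @ bar1.3: D4 above C4
  R1 @ bar2.0: D3/D4 P8 -> C3/C4 P8 similar
  R1 @ bar3.0: C4/G4 P5 -> D3/A3 P5 similar
  R4 @ bar3.0: B2/A3 m7 untreated
  R7 @ bar3.0: C4->D3 leap 10st
  R7 @ bar3.0: G4->A3 leap 10st
  R4 @ bar4.0: G2/F3 m7 untreated
  R2 @ bar5.0: B2/F3 TT -> C4/G4 P5 similar
  R7 @ bar5.0: B2->C4 leap 13st
  R7 @ bar5.0: F3->G4 leap 14st
  R1 @ bar6.0: C4/G4 P5 -> F4/C5 P5 similar
  R2 @ bar6.0: E3/C4 m6 -> F3/F4 P8 similar
  R2 @ bar6.0: E3/G4 m3 -> F3/C5 P5 similar

No (18 violations)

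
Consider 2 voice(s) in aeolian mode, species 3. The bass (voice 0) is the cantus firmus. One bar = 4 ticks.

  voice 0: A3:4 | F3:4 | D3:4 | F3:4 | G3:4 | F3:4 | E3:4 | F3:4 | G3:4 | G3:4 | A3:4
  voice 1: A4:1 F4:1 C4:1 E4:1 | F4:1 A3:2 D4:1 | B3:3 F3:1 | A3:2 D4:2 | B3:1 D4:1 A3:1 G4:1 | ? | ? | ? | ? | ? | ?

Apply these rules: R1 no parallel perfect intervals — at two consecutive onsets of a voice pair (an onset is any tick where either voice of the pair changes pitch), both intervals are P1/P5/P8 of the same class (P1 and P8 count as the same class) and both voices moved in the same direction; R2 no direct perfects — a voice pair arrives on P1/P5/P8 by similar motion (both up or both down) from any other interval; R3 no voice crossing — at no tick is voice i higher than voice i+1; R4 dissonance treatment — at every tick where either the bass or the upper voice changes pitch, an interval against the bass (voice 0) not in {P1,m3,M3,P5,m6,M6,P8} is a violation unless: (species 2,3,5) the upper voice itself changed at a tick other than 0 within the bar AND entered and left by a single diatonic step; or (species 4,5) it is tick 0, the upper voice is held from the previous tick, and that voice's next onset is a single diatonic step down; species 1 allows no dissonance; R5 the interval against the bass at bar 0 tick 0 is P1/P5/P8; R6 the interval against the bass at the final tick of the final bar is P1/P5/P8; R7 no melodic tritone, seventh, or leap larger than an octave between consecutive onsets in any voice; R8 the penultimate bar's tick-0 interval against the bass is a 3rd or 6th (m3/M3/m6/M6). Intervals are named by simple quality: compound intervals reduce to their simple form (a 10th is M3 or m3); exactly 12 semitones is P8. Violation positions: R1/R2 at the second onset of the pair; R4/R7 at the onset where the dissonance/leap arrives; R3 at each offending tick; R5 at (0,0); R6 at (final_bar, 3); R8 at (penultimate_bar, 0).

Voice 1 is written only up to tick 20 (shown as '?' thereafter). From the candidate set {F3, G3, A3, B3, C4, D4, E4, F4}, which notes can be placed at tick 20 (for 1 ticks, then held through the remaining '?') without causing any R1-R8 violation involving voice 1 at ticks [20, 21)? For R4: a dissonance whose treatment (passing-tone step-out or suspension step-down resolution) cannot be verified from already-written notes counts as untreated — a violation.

{D4}

F3: violates R1,R7
G3: violates R4
A3: violates R7
B3: violates R4
C4: violates R2
D4: legal
E4: violates R4
F4: violates R1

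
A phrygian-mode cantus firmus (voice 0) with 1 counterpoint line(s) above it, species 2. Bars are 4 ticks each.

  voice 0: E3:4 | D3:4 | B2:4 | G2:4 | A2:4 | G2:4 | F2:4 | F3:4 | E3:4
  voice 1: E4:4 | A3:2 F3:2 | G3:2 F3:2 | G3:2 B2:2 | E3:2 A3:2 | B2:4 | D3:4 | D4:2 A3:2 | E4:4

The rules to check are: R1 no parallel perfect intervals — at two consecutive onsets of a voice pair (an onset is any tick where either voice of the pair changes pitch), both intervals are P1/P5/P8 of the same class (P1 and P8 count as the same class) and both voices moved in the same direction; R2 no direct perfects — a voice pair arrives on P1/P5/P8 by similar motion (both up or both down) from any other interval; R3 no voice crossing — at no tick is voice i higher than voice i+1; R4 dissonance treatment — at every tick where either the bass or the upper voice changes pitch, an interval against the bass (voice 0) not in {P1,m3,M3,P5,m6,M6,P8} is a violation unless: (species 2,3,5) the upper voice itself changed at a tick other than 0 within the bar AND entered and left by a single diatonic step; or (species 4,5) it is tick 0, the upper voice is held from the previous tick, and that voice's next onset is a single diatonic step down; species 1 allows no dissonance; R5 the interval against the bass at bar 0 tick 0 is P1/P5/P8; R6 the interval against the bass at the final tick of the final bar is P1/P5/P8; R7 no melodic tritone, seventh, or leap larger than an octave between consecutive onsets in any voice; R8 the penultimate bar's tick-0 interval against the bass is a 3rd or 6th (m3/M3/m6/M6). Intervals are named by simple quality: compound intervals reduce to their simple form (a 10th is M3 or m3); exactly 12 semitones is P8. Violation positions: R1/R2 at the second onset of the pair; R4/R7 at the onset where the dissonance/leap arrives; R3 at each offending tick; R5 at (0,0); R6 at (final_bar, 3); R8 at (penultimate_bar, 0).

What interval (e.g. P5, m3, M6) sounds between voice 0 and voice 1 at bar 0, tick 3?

P8

voice 0=E3 voice 1=E4 -> P8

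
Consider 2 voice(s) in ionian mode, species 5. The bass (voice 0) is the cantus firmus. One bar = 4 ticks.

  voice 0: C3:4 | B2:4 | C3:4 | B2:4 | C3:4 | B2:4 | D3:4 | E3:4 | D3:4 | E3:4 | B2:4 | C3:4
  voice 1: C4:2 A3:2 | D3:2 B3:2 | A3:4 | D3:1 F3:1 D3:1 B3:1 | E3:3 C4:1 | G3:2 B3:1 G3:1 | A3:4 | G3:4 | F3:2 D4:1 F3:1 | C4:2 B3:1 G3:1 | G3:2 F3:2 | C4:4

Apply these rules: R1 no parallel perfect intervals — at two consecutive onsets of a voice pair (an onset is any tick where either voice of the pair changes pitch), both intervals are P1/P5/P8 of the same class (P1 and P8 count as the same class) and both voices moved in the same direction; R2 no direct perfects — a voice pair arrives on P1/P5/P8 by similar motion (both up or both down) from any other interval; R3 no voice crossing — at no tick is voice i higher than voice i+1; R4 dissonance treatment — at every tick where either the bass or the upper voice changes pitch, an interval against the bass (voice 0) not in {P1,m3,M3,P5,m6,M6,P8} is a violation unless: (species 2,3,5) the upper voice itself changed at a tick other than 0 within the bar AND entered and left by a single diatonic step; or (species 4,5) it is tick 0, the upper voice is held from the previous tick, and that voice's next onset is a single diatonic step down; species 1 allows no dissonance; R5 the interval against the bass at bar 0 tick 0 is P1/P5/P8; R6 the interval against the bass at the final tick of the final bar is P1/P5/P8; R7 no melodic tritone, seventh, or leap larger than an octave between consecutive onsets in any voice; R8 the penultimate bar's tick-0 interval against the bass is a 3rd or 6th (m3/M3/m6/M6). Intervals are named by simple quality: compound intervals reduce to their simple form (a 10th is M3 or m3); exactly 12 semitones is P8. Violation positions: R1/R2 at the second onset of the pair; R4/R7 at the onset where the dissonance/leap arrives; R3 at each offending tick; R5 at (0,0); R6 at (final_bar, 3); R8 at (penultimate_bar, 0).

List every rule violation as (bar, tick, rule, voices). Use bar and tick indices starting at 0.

(3, 1, R4, (0, 1))
(6, 0, R2, (0, 1))
(10, 2, R4, (0, 1))
(11, 0, R2, (0, 1))

bar 0: v0=C3 v1=C4 downbeat P8
bar 1: v0=B2 v1=D3 downbeat m3
bar 2: v0=C3 v1=A3 downbeat M6
bar 3: v0=B2 v1=D3 downbeat m3
bar 4: v0=C3 v1=E3 downbeat M3
bar 5: v0=B2 v1=G3 downbeat m6
bar 6: v0=D3 v1=A3 downbeat P5
bar 7: v0=E3 v1=G3 downbeat m3
bar 8: v0=D3 v1=F3 downbeat m3
bar 9: v0=E3 v1=C4 downbeat m6
bar 10: v0=B2 v1=G3 downbeat m6
bar 11: v0=C3 v1=C4 downbeat P8
  -> R4 @ bar 3 tick 1 v(0, 1): B2/F3 TT untreated
  -> R2 @ bar 6 tick 0 v(0, 1): B2/G3 m6 -> D3/A3 P5 similar
  -> R4 @ bar 10 tick 2 v(0, 1): B2/F3 TT untreated
  -> R2 @ bar 11 tick 0 v(0, 1): B2/F3 TT -> C3/C4 P8 similar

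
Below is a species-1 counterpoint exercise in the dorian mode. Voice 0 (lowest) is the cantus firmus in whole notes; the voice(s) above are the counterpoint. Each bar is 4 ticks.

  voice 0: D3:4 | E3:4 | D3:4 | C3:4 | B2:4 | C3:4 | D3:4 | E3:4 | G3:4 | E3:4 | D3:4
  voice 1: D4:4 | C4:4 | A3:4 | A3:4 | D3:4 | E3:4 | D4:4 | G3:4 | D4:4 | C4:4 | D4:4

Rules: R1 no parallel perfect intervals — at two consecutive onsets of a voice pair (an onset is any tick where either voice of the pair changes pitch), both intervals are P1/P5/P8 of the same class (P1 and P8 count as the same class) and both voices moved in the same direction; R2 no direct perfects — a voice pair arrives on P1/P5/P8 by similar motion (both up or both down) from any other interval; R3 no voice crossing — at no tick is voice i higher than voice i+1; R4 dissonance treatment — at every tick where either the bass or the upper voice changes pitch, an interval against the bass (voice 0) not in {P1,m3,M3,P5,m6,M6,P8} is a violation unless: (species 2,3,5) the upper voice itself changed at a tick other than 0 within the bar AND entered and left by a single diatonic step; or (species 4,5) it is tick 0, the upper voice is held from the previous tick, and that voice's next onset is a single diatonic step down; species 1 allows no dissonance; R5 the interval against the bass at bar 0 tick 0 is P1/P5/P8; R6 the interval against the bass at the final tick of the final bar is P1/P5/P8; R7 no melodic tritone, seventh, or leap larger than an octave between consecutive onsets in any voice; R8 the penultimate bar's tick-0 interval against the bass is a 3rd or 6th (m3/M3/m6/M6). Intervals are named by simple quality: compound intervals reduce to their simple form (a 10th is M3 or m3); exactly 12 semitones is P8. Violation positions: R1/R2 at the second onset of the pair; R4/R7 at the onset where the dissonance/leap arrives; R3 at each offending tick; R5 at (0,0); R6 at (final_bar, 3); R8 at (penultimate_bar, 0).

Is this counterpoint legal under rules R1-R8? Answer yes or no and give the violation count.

No (4 violations)

bar 0: v0=D3 v1=D4 (P8)
bar 1: v0=E3 v1=C4 (m6)
bar 2: v0=D3 v1=A3 (P5)
bar 3: v0=C3 v1=A3 (M6)
bar 4: v0=B2 v1=D3 (m3)
bar 5: v0=C3 v1=E3 (M3)
bar 6: v0=D3 v1=D4 (P8)
bar 7: v0=E3 v1=G3 (m3)
bar 8: v0=G3 v1=D4 (P5)
bar 9: v0=E3 v1=C4 (m6)
bar 10: v0=D3 v1=D4 (P8)
  R2 @ bar2.0: E3/C4 m6 -> D3/A3 P5 similar
  R2 @ bar6.0: C3/E3 M3 -> D3/D4 P8 similar
  R7 @ bar6.0: E3->D4 leap 10st
  R2 @ bar8.0: E3/G3 m3 -> G3/D4 P5 similar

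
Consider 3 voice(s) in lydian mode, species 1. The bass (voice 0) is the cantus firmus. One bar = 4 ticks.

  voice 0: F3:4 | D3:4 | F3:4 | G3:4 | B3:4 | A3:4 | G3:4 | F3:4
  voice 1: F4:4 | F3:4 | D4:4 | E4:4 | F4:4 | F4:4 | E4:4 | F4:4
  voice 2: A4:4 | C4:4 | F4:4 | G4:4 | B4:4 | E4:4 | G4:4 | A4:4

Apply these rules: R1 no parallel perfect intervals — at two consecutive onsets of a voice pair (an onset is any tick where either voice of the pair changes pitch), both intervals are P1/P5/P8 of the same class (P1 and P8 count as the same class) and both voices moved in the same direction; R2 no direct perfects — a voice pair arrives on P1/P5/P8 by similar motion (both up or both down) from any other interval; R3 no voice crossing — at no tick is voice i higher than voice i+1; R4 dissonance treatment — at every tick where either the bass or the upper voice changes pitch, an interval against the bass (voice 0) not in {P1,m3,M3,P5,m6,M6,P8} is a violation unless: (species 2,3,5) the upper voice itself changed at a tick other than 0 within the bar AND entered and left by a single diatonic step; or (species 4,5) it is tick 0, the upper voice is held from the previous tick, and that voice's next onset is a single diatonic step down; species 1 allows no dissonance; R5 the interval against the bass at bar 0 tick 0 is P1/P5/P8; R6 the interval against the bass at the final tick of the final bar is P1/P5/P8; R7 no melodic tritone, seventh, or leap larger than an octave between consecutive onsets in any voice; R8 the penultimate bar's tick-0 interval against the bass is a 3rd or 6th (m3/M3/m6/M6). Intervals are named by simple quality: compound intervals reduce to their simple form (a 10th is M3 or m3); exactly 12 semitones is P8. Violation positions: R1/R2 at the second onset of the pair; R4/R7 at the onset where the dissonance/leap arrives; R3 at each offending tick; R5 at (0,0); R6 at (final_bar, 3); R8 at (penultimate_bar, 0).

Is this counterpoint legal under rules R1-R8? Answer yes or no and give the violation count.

bar 0: v0=F3 v1=F4 v2=A4 (M3)
bar 1: v0=D3 v1=F3 v2=C4 (m7)
bar 2: v0=F3 v1=D4 v2=F4 (P8)
bar 3: v0=G3 v1=E4 v2=G4 (P8)
bar 4: v0=B3 v1=F4 v2=B4 (P8)
bar 5: v0=A3 v1=F4 v2=E4 (P5)
bar 6: v0=G3 v1=E4 v2=G4 (P8)
bar 7: v0=F3 v1=F4 v2=A4 (M3)
  R5 @ bar0.0: opens on M3
  R2 @ bar1.0: F4/A4 M3 -> F3/C4 P5 similar
  R4 @ bar1.0: D3/C4 m7 untreated
  R2 @ bar2.0: D3/C4 m7 -> F3/F4 P8 similar
  R1 @ bar3.0: F3/F4 P8 -> G3/G4 P8 similar
  R1 @ bar4.0: G3/G4 P8 -> B3/B4 P8 similar
  R4 @ bar4.0: B3/F4 TT untreated
  R2 @ bar5.0: B3/B4 P8 -> A3/E4 P5 similar
  R3 @ bar5.0: F4 above E4
  R3 @ bar5.1: F4 above E4
  R3 @ bar5.2: F4 above E4
  R3 @ bar5.3: F4 above E4
  R8 @ bar6.0: penult P8 not 3rd/6th
  R6 @ bar7.3: closes on M3

No (14 violations)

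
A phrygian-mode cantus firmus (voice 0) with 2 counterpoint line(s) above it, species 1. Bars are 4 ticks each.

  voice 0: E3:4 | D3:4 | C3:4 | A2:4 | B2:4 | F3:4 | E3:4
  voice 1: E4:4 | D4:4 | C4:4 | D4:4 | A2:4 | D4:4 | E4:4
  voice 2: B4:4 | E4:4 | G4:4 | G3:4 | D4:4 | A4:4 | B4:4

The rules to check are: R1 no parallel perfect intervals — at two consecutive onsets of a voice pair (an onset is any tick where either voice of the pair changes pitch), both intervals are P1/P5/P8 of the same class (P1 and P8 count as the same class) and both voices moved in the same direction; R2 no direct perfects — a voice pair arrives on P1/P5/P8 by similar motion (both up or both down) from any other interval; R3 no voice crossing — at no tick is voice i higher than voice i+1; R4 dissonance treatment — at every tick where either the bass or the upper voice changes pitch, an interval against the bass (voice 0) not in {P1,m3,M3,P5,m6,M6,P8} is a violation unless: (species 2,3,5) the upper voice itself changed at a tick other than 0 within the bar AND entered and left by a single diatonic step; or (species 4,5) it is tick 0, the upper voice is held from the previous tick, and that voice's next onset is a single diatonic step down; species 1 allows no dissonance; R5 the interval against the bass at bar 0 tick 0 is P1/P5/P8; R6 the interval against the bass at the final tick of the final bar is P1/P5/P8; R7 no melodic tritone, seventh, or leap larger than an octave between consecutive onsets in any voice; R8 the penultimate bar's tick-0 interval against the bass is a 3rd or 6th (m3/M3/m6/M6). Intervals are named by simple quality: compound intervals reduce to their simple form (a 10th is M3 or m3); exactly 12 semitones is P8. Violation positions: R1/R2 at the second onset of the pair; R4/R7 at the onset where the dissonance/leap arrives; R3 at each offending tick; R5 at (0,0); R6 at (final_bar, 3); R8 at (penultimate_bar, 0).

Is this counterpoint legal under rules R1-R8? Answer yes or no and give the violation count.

bar 0: v0=E3 v1=E4 v2=B4 (P5)
bar 1: v0=D3 v1=D4 v2=E4 (M2)
bar 2: v0=C3 v1=C4 v2=G4 (P5)
bar 3: v0=A2 v1=D4 v2=G3 (m7)
bar 4: v0=B2 v1=A2 v2=D4 (m3)
bar 5: v0=F3 v1=D4 v2=A4 (M3)
bar 6: v0=E3 v1=E4 v2=B4 (P5)
  R1 @ bar1.0: E3/E4 P8 -> D3/D4 P8 similar
  R4 @ bar1.0: D3/E4 M2 untreated
  R1 @ bar2.0: D3/D4 P8 -> C3/C4 P8 similar
  R3 @ bar3.0: D4 above G3
  R4 @ bar3.0: A2/D4 P4 untreated
  R4 @ bar3.0: A2/G3 m7 untreated
  R3 @ bar3.1: D4 above G3
  R3 @ bar3.2: D4 above G3
  R3 @ bar3.3: D4 above G3
  R3 @ bar4.0: B2 above A2
  R4 @ bar4.0: B2/A2 M2 untreated
  R7 @ bar4.0: D4->A2 leap 17st
  R3 @ bar4.1: B2 above A2
  R3 @ bar4.2: B2 above A2
  R3 @ bar4.3: B2 above A2
  R2 @ bar5.0: A2/D4 P4 -> D4/A4 P5 similar
  R7 @ bar5.0: B2->F3 leap 6st
  R7 @ bar5.0: A2->D4 leap 17st
  R1 @ bar6.0: D4/A4 P5 -> E4/B4 P5 similar

No (19 violations)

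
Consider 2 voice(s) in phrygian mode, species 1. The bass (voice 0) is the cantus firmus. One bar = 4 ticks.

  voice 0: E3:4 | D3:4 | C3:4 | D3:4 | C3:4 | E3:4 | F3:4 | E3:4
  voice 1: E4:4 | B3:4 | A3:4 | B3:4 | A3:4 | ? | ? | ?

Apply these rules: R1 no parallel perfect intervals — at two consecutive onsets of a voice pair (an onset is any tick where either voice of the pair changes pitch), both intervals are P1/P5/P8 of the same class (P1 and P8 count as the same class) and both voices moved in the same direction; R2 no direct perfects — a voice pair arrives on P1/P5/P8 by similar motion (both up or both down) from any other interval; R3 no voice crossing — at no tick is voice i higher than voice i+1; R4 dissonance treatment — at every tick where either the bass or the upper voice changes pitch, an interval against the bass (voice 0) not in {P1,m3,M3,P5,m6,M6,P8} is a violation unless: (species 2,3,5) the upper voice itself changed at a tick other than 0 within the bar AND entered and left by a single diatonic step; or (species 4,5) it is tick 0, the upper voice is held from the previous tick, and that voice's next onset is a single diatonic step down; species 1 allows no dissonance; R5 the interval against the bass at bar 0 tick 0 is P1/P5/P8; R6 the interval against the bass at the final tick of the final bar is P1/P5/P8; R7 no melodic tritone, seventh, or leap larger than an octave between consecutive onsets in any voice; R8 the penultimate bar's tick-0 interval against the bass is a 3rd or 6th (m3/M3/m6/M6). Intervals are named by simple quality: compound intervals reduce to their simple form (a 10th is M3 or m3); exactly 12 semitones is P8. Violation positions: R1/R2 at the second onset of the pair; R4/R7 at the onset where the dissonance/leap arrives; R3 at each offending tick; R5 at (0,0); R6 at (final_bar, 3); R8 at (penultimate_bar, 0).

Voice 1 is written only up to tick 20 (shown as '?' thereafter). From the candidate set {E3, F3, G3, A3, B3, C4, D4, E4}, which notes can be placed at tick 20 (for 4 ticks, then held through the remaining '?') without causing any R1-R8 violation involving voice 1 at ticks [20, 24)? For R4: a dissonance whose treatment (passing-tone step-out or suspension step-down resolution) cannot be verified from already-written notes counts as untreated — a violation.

{C4, E3, G3}

E3: legal
F3: violates R4
G3: legal
A3: violates R4
B3: violates R2
C4: legal
D4: violates R4
E4: violates R2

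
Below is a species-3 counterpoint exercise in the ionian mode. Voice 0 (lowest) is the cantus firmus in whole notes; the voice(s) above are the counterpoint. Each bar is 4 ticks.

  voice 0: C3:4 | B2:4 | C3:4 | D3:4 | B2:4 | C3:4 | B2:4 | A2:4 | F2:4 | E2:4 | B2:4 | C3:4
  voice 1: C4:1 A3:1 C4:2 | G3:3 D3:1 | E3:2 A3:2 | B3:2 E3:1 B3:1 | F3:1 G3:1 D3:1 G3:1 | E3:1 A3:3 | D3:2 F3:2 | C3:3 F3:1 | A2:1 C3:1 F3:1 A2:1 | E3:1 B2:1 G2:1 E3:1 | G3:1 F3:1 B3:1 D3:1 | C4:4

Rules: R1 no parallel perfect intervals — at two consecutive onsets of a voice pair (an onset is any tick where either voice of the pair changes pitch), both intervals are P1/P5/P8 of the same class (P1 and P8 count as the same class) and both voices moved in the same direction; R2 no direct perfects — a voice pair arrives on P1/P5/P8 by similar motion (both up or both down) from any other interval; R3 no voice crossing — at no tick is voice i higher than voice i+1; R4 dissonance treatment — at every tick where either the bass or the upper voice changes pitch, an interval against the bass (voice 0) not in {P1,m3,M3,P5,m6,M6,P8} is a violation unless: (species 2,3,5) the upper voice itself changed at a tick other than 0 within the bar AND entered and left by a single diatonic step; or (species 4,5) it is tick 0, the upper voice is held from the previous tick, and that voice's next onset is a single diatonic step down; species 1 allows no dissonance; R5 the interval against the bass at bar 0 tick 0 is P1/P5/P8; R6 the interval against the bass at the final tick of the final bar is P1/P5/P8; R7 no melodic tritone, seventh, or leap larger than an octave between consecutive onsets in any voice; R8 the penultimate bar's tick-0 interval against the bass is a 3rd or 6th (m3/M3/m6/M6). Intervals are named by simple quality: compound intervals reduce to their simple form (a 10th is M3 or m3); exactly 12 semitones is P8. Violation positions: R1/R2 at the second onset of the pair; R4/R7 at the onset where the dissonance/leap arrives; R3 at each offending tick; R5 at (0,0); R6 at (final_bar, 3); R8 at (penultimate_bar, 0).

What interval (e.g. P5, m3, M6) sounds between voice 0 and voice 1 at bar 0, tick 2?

voice 0=C3 voice 1=C4 -> P8

P8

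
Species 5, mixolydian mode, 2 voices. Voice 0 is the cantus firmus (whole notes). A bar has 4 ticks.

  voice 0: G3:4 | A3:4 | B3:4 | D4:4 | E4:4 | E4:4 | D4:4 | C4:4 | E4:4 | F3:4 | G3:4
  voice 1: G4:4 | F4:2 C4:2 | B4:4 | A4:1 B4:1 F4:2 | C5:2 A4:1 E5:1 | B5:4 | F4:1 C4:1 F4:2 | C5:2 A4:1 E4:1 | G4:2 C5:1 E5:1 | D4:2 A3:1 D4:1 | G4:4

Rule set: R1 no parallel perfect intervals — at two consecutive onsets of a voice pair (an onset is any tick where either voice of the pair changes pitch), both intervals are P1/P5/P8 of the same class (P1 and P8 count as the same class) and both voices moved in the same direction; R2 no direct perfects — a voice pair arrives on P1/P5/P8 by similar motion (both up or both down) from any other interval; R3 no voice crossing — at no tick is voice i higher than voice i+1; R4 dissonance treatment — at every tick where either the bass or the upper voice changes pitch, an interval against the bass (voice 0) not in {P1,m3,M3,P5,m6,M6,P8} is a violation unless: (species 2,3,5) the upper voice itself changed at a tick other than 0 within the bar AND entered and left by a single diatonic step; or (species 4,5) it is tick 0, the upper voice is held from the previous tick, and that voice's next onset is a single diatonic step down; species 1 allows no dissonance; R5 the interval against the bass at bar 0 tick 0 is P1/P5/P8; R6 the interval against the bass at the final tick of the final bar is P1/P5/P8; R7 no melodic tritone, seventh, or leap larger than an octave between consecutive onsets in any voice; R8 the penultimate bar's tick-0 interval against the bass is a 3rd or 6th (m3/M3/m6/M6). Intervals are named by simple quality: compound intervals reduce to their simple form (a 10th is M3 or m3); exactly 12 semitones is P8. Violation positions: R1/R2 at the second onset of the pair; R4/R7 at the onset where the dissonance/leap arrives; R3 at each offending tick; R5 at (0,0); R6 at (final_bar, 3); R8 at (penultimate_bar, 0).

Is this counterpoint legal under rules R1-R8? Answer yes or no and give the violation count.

No (10 violations)

bar 0: v0=G3 v1=G4 (P8)
bar 1: v0=A3 v1=F4 (m6)
bar 2: v0=B3 v1=B4 (P8)
bar 3: v0=D4 v1=A4 (P5)
bar 4: v0=E4 v1=C5 (m6)
bar 5: v0=E4 v1=B5 (P5)
bar 6: v0=D4 v1=F4 (m3)
bar 7: v0=C4 v1=C5 (P8)
bar 8: v0=E4 v1=G4 (m3)
bar 9: v0=F3 v1=D4 (M6)
bar 10: v0=G3 v1=G4 (P8)
  R2 @ bar2.0: A3/C4 m3 -> B3/B4 P8 similar
  R7 @ bar2.0: C4->B4 leap 11st
  R7 @ bar3.2: B4->F4 leap 6st
  R4 @ bar4.2: E4/A4 P4 untreated
  R7 @ bar6.0: B5->F4 leap 18st
  R3 @ bar6.1: D4 above C4
  R4 @ bar6.1: D4/C4 M2 untreated
  R7 @ bar9.0: E4->F3 leap 11st
  R7 @ bar9.0: E5->D4 leap 14st
  R2 @ bar10.0: F3/D4 M6 -> G3/G4 P8 similar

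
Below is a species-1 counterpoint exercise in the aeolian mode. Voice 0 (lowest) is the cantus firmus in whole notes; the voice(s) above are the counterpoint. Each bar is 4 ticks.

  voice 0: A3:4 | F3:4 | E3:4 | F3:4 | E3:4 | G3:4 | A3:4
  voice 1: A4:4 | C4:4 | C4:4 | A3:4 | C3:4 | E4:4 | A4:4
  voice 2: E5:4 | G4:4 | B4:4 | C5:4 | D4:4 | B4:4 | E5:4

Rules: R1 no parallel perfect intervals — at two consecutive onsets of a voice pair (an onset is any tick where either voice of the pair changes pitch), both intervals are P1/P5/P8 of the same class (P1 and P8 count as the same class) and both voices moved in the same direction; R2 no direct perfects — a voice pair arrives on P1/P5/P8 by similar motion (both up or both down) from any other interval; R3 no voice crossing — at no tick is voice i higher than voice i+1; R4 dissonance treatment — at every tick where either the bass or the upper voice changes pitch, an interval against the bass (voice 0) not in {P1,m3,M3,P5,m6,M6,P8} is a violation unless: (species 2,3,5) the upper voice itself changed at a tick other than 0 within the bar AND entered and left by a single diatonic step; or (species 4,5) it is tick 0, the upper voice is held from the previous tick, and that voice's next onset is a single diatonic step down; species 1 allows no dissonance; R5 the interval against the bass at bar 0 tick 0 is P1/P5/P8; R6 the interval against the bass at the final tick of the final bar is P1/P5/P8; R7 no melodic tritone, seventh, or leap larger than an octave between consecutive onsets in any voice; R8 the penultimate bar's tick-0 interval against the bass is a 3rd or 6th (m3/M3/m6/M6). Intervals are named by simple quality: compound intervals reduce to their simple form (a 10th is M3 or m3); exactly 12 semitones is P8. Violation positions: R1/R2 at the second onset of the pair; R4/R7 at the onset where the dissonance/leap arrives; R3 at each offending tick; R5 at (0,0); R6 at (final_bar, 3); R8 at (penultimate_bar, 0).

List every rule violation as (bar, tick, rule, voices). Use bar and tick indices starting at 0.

(1, 0, R1, (1, 2))
(1, 0, R2, (0, 1))
(1, 0, R4, (0, 2))
(3, 0, R1, (0, 2))
(4, 0, R3, (0, 1))
(4, 0, R4, (0, 2))
(4, 0, R7, (2,))
(4, 1, R3, (0, 1))
(4, 2, R3, (0, 1))
(4, 3, R3, (0, 1))
(5, 0, R2, (1, 2))
(5, 0, R7, (1,))
(6, 0, R1, (1, 2))
(6, 0, R2, (0, 1))
(6, 0, R2, (0, 2))

bar 0: v0=A3 v1=A4 v2=E5 downbeat P5
bar 1: v0=F3 v1=C4 v2=G4 downbeat M2
bar 2: v0=E3 v1=C4 v2=B4 downbeat P5
bar 3: v0=F3 v1=A3 v2=C5 downbeat P5
bar 4: v0=E3 v1=C3 v2=D4 downbeat m7
bar 5: v0=G3 v1=E4 v2=B4 downbeat M3
bar 6: v0=A3 v1=A4 v2=E5 downbeat P5
  -> R1 @ bar 1 tick 0 v(1, 2): A4/E5 P5 -> C4/G4 P5 similar
  -> R2 @ bar 1 tick 0 v(0, 1): A3/A4 P8 -> F3/C4 P5 similar
  -> R4 @ bar 1 tick 0 v(0, 2): F3/G4 M2 untreated
  -> R1 @ bar 3 tick 0 v(0, 2): E3/B4 P5 -> F3/C5 P5 similar
  -> R3 @ bar 4 tick 0 v(0, 1): E3 above C3
  -> R4 @ bar 4 tick 0 v(0, 2): E3/D4 m7 untreated
  -> R7 @ bar 4 tick 0 v(2,): C5->D4 leap 10st
  -> R3 @ bar 4 tick 1 v(0, 1): E3 above C3
  -> R3 @ bar 4 tick 2 v(0, 1): E3 above C3
  -> R3 @ bar 4 tick 3 v(0, 1): E3 above C3
  -> R2 @ bar 5 tick 0 v(1, 2): C3/D4 M2 -> E4/B4 P5 similar
  -> R7 @ bar 5 tick 0 v(1,): C3->E4 leap 16st
  -> R1 @ bar 6 tick 0 v(1, 2): E4/B4 P5 -> A4/E5 P5 similar
  -> R2 @ bar 6 tick 0 v(0, 1): G3/E4 M6 -> A3/A4 P8 similar
  -> R2 @ bar 6 tick 0 v(0, 2): G3/B4 M3 -> A3/E5 P5 similar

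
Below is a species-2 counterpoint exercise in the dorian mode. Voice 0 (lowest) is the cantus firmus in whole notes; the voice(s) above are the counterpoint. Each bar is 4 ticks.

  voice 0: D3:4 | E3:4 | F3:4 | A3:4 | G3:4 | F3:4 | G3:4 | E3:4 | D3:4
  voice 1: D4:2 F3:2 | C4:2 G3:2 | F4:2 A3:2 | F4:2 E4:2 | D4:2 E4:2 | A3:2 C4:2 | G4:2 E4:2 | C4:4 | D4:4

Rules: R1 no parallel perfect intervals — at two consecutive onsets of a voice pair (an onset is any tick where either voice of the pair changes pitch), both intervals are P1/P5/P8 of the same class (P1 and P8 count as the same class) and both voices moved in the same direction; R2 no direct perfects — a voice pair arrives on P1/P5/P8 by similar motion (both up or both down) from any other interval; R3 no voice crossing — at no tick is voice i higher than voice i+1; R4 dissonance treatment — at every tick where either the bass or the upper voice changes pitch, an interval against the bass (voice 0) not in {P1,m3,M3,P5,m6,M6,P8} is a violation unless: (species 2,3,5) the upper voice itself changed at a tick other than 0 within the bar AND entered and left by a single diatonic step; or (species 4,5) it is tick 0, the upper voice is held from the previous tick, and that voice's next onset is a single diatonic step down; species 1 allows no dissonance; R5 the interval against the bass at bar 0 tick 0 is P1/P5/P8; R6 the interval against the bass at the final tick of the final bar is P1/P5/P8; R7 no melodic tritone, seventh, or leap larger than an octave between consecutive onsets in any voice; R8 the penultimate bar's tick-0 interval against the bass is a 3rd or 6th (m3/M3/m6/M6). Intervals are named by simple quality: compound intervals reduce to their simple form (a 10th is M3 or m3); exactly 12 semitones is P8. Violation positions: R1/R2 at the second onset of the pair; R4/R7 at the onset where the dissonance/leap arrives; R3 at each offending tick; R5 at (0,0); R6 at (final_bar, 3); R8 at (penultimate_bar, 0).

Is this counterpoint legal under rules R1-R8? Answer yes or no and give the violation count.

No (4 violations)

bar 0: v0=D3 v1=D4 (P8)
bar 1: v0=E3 v1=C4 (m6)
bar 2: v0=F3 v1=F4 (P8)
bar 3: v0=A3 v1=F4 (m6)
bar 4: v0=G3 v1=D4 (P5)
bar 5: v0=F3 v1=A3 (M3)
bar 6: v0=G3 v1=G4 (P8)
bar 7: v0=E3 v1=C4 (m6)
bar 8: v0=D3 v1=D4 (P8)
  R2 @ bar2.0: E3/G3 m3 -> F3/F4 P8 similar
  R7 @ bar2.0: G3->F4 leap 10st
  R1 @ bar4.0: A3/E4 P5 -> G3/D4 P5 similar
  R2 @ bar6.0: F3/C4 P5 -> G3/G4 P8 similar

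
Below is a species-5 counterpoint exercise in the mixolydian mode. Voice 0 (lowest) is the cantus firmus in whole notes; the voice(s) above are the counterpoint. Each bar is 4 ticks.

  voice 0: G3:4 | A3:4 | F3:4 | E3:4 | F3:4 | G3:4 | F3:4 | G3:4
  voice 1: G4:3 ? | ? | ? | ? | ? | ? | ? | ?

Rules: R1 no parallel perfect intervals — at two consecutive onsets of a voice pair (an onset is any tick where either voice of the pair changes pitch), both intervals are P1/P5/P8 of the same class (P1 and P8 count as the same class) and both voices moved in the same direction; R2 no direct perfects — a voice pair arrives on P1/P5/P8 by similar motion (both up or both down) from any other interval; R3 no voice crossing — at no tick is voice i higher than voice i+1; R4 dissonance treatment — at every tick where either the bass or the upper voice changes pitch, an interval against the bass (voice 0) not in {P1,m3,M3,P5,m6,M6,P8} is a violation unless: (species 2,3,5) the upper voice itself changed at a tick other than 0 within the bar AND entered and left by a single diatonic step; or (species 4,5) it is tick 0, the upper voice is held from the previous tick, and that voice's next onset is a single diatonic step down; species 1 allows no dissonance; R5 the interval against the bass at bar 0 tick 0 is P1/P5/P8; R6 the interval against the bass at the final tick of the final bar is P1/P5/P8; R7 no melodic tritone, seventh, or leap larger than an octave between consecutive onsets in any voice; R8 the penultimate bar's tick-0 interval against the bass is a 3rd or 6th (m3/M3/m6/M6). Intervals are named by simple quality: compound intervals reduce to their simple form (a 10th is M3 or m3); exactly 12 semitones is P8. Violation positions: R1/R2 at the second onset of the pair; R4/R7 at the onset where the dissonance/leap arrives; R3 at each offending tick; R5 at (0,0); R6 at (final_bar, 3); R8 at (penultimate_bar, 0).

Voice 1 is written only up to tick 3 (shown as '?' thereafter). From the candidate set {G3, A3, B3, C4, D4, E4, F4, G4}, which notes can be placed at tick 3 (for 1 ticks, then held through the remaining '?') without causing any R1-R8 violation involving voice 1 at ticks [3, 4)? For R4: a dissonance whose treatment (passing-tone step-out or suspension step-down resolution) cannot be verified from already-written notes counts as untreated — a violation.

G3: legal
A3: violates R4,R7
B3: legal
C4: violates R4
D4: legal
E4: legal
F4: violates R4
G4: legal

{B3, D4, E4, G3, G4}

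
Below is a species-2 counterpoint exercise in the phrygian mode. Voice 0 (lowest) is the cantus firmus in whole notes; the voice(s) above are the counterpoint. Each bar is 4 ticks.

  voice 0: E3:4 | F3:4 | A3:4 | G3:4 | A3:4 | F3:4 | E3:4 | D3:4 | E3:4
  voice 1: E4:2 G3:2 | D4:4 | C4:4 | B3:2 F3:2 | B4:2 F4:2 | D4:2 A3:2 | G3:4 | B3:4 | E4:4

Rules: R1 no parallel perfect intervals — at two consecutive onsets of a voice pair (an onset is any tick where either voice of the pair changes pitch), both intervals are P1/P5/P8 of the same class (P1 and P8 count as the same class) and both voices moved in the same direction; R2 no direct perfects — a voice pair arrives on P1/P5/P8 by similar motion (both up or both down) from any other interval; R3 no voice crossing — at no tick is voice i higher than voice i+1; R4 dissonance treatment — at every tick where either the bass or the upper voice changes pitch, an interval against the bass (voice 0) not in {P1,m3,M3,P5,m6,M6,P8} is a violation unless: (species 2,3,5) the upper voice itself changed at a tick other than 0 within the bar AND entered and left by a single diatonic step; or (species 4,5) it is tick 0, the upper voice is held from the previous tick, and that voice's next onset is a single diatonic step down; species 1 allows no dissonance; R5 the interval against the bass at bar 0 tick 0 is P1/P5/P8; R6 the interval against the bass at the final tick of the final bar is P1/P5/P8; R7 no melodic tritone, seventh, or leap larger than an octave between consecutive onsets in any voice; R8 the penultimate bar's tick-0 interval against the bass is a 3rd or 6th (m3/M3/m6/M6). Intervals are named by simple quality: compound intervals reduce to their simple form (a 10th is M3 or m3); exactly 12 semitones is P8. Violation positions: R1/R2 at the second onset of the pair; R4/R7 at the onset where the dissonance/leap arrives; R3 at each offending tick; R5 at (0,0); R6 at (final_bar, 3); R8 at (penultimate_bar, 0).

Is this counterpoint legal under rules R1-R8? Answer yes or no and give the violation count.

No (8 violations)

bar 0: v0=E3 v1=E4 (P8)
bar 1: v0=F3 v1=D4 (M6)
bar 2: v0=A3 v1=C4 (m3)
bar 3: v0=G3 v1=B3 (M3)
bar 4: v0=A3 v1=B4 (M2)
bar 5: v0=F3 v1=D4 (M6)
bar 6: v0=E3 v1=G3 (m3)
bar 7: v0=D3 v1=B3 (M6)
bar 8: v0=E3 v1=E4 (P8)
  R3 @ bar3.2: G3 above F3
  R4 @ bar3.2: G3/F3 M2 untreated
  R7 @ bar3.2: B3->F3 leap 6st
  R3 @ bar3.3: G3 above F3
  R4 @ bar4.0: A3/B4 M2 untreated
  R7 @ bar4.0: F3->B4 leap 18st
  R7 @ bar4.2: B4->F4 leap 6st
  R2 @ bar8.0: D3/B3 M6 -> E3/E4 P8 similar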